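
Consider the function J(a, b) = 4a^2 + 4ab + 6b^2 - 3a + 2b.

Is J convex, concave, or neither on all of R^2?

J is quadratic, so its Hessian is the constant matrix H = [[8, 4], [4, 12]].
det(H) = 80, tr(H) = 20.
det(H) > 0 and tr(H) > 0, so H is positive definite everywhere: convex.

convex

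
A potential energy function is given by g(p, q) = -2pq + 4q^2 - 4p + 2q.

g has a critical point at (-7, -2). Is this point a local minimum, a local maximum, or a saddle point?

saddle point

The Hessian of g is constant: H = [[0, -2], [-2, 8]].
det(H) = 0·8 − (-2)² = -4.
Since det(H) < 0, H is indefinite and the critical point is a saddle point.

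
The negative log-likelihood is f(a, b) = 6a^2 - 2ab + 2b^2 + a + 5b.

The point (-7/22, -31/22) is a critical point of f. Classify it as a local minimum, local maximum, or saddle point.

local minimum

The Hessian of f is constant: H = [[12, -2], [-2, 4]].
det(H) = 12·4 − (-2)² = 44.
det(H) > 0 and tr(H) = 16 > 0, so H is positive definite and the point is a local minimum.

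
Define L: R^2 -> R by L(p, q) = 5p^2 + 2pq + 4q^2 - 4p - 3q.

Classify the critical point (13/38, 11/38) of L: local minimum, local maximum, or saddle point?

local minimum

The Hessian of L is constant: H = [[10, 2], [2, 8]].
det(H) = 10·8 − 2² = 76.
det(H) > 0 and tr(H) = 18 > 0, so H is positive definite and the point is a local minimum.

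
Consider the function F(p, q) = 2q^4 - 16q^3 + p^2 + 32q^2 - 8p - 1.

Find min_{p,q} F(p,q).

F(p,q) separates as A(p) + B(q) − 1, so its minimum is min A + min B − 1.
A'(p) = 2p - 8 vanishes at p ∈ {4}; B'(q) = 8q(q - 4)(q - 2) vanishes at q ∈ {0, 2, 4}.
Local minima of A (where A''>0): A(4)=-16. Local minima of B: B(0)=0, B(4)=0.
So the global minimum of F is A(4) + B(0) − 1 = -16 + 0 − 1 = -17, attained at (4, 0).

-17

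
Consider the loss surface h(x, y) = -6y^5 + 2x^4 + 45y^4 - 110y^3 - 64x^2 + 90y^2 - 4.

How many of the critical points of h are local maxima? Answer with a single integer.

2

h separates as a function of x plus a function of y, so ∇h=0 decouples.
∂h/∂x = 8x(x - 4)(x + 4) = 0 at x ∈ {-4, 0, 4}; ∂h/∂y = -30y(y - 3)(y - 2)(y - 1) = 0 at y ∈ {0, 1, 2, 3}.
The Hessian is diagonal: diag(h_xx, h_yy). Second derivatives: h_xx(-4)=256, h_xx(0)=-128, h_xx(4)=256; h_yy(0)=180, h_yy(1)=-60, h_yy(2)=60, h_yy(3)=-180.
Local maxima occur where both diagonal entries negative: (0, 1), (0, 3). Count: 2.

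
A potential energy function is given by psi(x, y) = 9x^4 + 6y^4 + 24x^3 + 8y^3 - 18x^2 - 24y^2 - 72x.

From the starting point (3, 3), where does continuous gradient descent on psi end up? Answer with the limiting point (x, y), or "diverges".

psi is separable, so gradient descent decouples: x follows -∂psi/∂x, y follows -∂psi/∂y.
∂psi/∂x = 36(x - 1)(x + 1)(x + 2); at x=3 this is 1440, so x decreases.
∂psi/∂y = 24y(y - 1)(y + 2); at y=3 this is 720, so y decreases.
x converges to its nearest critical value 1 (a local min of the x-part); y converges to 1. The iterate converges to (1, 1).

(1, 1)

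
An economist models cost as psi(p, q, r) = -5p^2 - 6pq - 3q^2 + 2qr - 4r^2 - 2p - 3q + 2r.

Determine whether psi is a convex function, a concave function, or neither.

psi is quadratic, so its Hessian is the constant matrix H = [[-10, -6, 0], [-6, -6, 2], [0, 2, -8]].
Leading principal minors: -10, 24, -152.
Signs alternate −, +, − ⇒ H ≺ 0 ⇒ concave.

concave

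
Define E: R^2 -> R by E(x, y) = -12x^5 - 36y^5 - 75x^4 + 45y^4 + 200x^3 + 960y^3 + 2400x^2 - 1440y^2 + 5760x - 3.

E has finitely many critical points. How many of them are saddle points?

8

E separates as a function of x plus a function of y, so ∇E=0 decouples.
∂E/∂x = -60(x - 4)(x + 2)(x + 3)(x + 4) = 0 at x ∈ {-4, -3, -2, 4}; ∂E/∂y = -180y(y - 4)(y - 1)(y + 4) = 0 at y ∈ {-4, 0, 1, 4}.
The Hessian is diagonal: diag(E_xx, E_yy). Second derivatives: E_xx(-4)=960, E_xx(-3)=-420, E_xx(-2)=720, E_xx(4)=-20160; E_yy(-4)=28800, E_yy(0)=-2880, E_yy(1)=2700, E_yy(4)=-17280.
Saddle points occur where the two diagonal entries have opposite signs: (-4, 0), (-4, 4), (-3, -4), (-3, 1), (-2, 0), (-2, 4), (4, -4), (4, 1). Count: 8.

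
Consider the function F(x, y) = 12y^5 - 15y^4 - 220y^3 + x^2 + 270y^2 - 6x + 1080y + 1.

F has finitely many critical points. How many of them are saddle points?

F separates as a function of x plus a function of y, so ∇F=0 decouples.
∂F/∂x = 2(x - 3) = 0 at x ∈ {3}; ∂F/∂y = 60(y - 3)(y - 2)(y + 1)(y + 3) = 0 at y ∈ {-3, -1, 2, 3}.
The Hessian is diagonal: diag(F_xx, F_yy). Second derivatives: F_xx(3)=2; F_yy(-3)=-3600, F_yy(-1)=1440, F_yy(2)=-900, F_yy(3)=1440.
Saddle points occur where the two diagonal entries have opposite signs: (3, -3), (3, 2). Count: 2.

2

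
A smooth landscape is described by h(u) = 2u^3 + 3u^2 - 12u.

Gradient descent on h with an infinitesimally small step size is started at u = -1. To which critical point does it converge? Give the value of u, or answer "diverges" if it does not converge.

1

h'(u) = 6(u - 1)(u + 2), so h'(-1) = -12.
Gradient descent moves in the -h' direction, i.e. u is increasing.
The nearest critical point in that direction is u = 1, where h'' = 18 > 0 (a local minimum). The iterate converges there.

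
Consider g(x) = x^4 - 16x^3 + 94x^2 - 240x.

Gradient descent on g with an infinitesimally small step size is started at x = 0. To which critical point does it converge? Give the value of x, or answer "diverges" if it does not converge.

g'(x) = 4(x - 5)(x - 4)(x - 3), so g'(0) = -240.
Gradient descent moves in the -g' direction, i.e. x is increasing.
The nearest critical point in that direction is x = 3, where g'' = 8 > 0 (a local minimum). The iterate converges there.

3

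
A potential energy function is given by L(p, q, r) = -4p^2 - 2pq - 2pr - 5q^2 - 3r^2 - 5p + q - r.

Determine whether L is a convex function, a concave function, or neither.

L is quadratic, so its Hessian is the constant matrix H = [[-8, -2, -2], [-2, -10, 0], [-2, 0, -6]].
Leading principal minors: -8, 76, -416.
Signs alternate −, +, − ⇒ H ≺ 0 ⇒ concave.

concave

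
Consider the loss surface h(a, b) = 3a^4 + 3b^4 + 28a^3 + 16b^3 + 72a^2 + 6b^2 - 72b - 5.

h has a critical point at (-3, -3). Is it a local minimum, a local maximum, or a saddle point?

The mixed partial ∂²h/∂a∂b is 0, so the Hessian at any point is diag(h_aa, h_bb) = diag(12(3a^2 + 14a + 12), 12(3b^2 + 8b + 1)).
At (-3, -3): H = diag(-36, 48).
The eigenvalues have opposite signs, so H is indefinite: a saddle point.

saddle point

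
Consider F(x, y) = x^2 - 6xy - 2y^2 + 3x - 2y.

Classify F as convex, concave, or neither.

F is quadratic, so its Hessian is the constant matrix H = [[2, -6], [-6, -4]].
det(H) = -44, tr(H) = -2.
det(H) < 0, so H is indefinite: neither convex nor concave.

neither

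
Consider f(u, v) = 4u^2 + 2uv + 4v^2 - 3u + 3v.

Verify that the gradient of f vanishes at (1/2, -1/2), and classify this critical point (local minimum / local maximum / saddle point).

∇f = (8u + 2v - 3, 2u + 8v + 3); substituting (1/2, -1/2) gives ∇f = (0, 0), so (1/2, -1/2) is indeed a critical point.
The Hessian of f is constant: H = [[8, 2], [2, 8]].
det(H) = 8·8 − 2² = 60.
det(H) > 0 and tr(H) = 16 > 0, so H is positive definite and the point is a local minimum.

local minimum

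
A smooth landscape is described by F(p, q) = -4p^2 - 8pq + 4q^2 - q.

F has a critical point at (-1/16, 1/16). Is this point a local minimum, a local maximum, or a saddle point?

The Hessian of F is constant: H = [[-8, -8], [-8, 8]].
det(H) = (-8)·8 − (-8)² = -128.
Since det(H) < 0, H is indefinite and the critical point is a saddle point.

saddle point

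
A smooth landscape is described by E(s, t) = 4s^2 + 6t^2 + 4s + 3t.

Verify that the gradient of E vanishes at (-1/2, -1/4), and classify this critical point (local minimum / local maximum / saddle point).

local minimum

∇E = (8s + 4, 12t + 3); substituting (-1/2, -1/4) gives ∇E = (0, 0), so (-1/2, -1/4) is indeed a critical point.
The Hessian of E is constant: H = [[8, 0], [0, 12]].
det(H) = 8·12 − 0² = 96.
det(H) > 0 and tr(H) = 20 > 0, so H is positive definite and the point is a local minimum.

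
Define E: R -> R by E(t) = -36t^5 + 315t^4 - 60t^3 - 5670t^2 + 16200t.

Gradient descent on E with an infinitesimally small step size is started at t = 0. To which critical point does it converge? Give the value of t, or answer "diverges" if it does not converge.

E'(t) = -180(t - 5)(t - 3)(t - 2)(t + 3), so E'(0) = 16200.
Gradient descent moves in the -E' direction, i.e. t is decreasing.
The nearest critical point in that direction is t = -3, where E'' = 43200 > 0 (a local minimum). The iterate converges there.

-3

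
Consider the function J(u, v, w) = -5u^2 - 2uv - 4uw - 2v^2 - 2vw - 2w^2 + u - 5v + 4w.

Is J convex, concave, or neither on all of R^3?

concave

J is quadratic, so its Hessian is the constant matrix H = [[-10, -2, -4], [-2, -4, -2], [-4, -2, -4]].
Leading principal minors: -10, 36, -72.
Signs alternate −, +, − ⇒ H ≺ 0 ⇒ concave.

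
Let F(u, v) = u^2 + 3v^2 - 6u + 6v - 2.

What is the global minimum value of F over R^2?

-14

F(u,v) separates as P(u) + Q(v) − 2, so its minimum is min P + min Q − 2.
P'(u) = 2u - 6 vanishes at u ∈ {3}; Q'(v) = 6v + 6 vanishes at v ∈ {-1}.
Local minima of P (where P''>0): P(3)=-9. Local minima of Q: Q(-1)=-3.
So the global minimum of F is P(3) + Q(-1) − 2 = -9 − 3 − 2 = -14, attained at (3, -1).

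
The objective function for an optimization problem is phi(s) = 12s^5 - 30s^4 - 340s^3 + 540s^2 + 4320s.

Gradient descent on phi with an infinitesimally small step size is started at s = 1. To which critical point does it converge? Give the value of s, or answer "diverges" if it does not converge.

-2

phi'(s) = 60(s - 4)(s - 3)(s + 2)(s + 3), so phi'(1) = 4320.
Gradient descent moves in the -phi' direction, i.e. s is decreasing.
The nearest critical point in that direction is s = -2, where phi'' = 1800 > 0 (a local minimum). The iterate converges there.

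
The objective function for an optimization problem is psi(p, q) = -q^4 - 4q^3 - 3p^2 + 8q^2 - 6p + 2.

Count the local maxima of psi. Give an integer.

psi separates as a function of p plus a function of q, so ∇psi=0 decouples.
∂psi/∂p = -6(p + 1) = 0 at p ∈ {-1}; ∂psi/∂q = -4q(q - 1)(q + 4) = 0 at q ∈ {-4, 0, 1}.
The Hessian is diagonal: diag(psi_pp, psi_qq). Second derivatives: psi_pp(-1)=-6; psi_qq(-4)=-80, psi_qq(0)=16, psi_qq(1)=-20.
Local maxima occur where both diagonal entries negative: (-1, -4), (-1, 1). Count: 2.

2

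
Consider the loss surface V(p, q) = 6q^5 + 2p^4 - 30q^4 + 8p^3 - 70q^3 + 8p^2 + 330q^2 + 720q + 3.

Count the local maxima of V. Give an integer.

V separates as a function of p plus a function of q, so ∇V=0 decouples.
∂V/∂p = 8p(p + 1)(p + 2) = 0 at p ∈ {-2, -1, 0}; ∂V/∂q = 30(q - 4)(q - 3)(q + 1)(q + 2) = 0 at q ∈ {-2, -1, 3, 4}.
The Hessian is diagonal: diag(V_pp, V_qq). Second derivatives: V_pp(-2)=16, V_pp(-1)=-8, V_pp(0)=16; V_qq(-2)=-900, V_qq(-1)=600, V_qq(3)=-600, V_qq(4)=900.
Local maxima occur where both diagonal entries negative: (-1, -2), (-1, 3). Count: 2.

2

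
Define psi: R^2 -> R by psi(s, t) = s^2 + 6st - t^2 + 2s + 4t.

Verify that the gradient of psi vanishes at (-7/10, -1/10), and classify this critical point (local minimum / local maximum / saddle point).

∇psi = (2s + 6t + 2, 6s - 2t + 4); substituting (-7/10, -1/10) gives ∇psi = (0, 0), so (-7/10, -1/10) is indeed a critical point.
The Hessian of psi is constant: H = [[2, 6], [6, -2]].
det(H) = 2·(-2) − 6² = -40.
Since det(H) < 0, H is indefinite and the critical point is a saddle point.

saddle point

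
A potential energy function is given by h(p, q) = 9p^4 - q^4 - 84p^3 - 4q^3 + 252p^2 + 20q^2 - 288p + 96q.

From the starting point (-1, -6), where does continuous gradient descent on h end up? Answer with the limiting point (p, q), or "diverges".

diverges

h is separable, so gradient descent decouples: p follows -∂h/∂p, q follows -∂h/∂q.
∂h/∂p = 36(p - 4)(p - 2)(p - 1); at p=-1 this is -1080, so p increases.
∂h/∂q = -4(q - 3)(q + 2)(q + 4); at q=-6 this is 288, so q decreases.
The q-coordinate has no critical point in that direction and runs off to infinity.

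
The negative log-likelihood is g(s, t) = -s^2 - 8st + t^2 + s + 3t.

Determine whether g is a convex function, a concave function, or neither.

g is quadratic, so its Hessian is the constant matrix H = [[-2, -8], [-8, 2]].
det(H) = -68, tr(H) = 0.
det(H) < 0, so H is indefinite: neither convex nor concave.

neither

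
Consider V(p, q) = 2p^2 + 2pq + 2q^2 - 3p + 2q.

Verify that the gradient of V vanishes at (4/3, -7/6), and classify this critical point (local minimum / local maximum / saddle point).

∇V = (4p + 2q - 3, 2p + 4q + 2); substituting (4/3, -7/6) gives ∇V = (0, 0), so (4/3, -7/6) is indeed a critical point.
The Hessian of V is constant: H = [[4, 2], [2, 4]].
det(H) = 4·4 − 2² = 12.
det(H) > 0 and tr(H) = 8 > 0, so H is positive definite and the point is a local minimum.

local minimum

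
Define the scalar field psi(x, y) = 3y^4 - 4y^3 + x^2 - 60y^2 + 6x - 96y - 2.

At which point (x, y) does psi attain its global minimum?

psi(x,y) separates as P(x) + Q(y) − 2, so its minimum is min P + min Q − 2.
P'(x) = 2x + 6 vanishes at x ∈ {-3}; Q'(y) = 12(y - 4)(y + 1)(y + 2) vanishes at y ∈ {-2, -1, 4}.
Local minima of P (where P''>0): P(-3)=-9. Local minima of Q: Q(-2)=32, Q(4)=-832.
So the global minimum of psi is P(-3) + Q(4) − 2 = -9 − 832 − 2 = -843, attained at (-3, 4).

(-3, 4)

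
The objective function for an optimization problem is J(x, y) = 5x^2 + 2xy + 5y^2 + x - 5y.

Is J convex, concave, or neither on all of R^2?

J is quadratic, so its Hessian is the constant matrix H = [[10, 2], [2, 10]].
det(H) = 96, tr(H) = 20.
det(H) > 0 and tr(H) > 0, so H is positive definite everywhere: convex.

convex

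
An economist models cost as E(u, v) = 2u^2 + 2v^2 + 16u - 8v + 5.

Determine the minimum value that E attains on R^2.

-35

E(u,v) separates as P(u) + Q(v) + 5, so its minimum is min P + min Q + 5.
P'(u) = 4u + 16 vanishes at u ∈ {-4}; Q'(v) = 4v - 8 vanishes at v ∈ {2}.
Local minima of P (where P''>0): P(-4)=-32. Local minima of Q: Q(2)=-8.
So the global minimum of E is P(-4) + Q(2) + 5 = -32 − 8 + 5 = -35, attained at (-4, 2).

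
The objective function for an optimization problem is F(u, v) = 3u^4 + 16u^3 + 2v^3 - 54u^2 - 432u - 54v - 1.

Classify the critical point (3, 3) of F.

local minimum

The mixed partial ∂²F/∂u∂v is 0, so the Hessian at any point is diag(F_uu, F_vv) = diag(12(3u^2 + 8u - 9), 12v).
At (3, 3): H = diag(504, 36).
Both eigenvalues are positive, so H is positive definite: a local minimum.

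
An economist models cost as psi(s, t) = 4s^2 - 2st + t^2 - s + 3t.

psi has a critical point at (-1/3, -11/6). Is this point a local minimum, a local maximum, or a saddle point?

The Hessian of psi is constant: H = [[8, -2], [-2, 2]].
det(H) = 8·2 − (-2)² = 12.
det(H) > 0 and tr(H) = 10 > 0, so H is positive definite and the point is a local minimum.

local minimum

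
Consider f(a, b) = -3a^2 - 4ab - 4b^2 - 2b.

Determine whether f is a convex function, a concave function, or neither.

f is quadratic, so its Hessian is the constant matrix H = [[-6, -4], [-4, -8]].
det(H) = 32, tr(H) = -14.
det(H) > 0 and tr(H) < 0, so H is negative definite everywhere: concave.

concave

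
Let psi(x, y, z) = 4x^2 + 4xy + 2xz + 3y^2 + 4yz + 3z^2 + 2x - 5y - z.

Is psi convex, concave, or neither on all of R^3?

convex

psi is quadratic, so its Hessian is the constant matrix H = [[8, 4, 2], [4, 6, 4], [2, 4, 6]].
Leading principal minors: 8, 32, 104.
All positive ⇒ H ≻ 0 ⇒ convex.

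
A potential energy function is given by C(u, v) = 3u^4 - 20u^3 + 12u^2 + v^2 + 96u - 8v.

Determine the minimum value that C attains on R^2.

-77

C(u,v) separates as P(u) + Q(v), so its minimum is min P + min Q.
P'(u) = 12(u - 4)(u - 2)(u + 1) vanishes at u ∈ {-1, 2, 4}; Q'(v) = 2v - 8 vanishes at v ∈ {4}.
Local minima of P (where P''>0): P(-1)=-61, P(4)=64. Local minima of Q: Q(4)=-16.
So the global minimum of C is P(-1) + Q(4) = -61 − 16 = -77, attained at (-1, 4).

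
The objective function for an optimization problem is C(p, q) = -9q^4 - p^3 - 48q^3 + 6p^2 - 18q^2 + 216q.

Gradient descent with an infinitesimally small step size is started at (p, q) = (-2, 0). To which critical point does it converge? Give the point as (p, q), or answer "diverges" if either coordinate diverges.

(0, -2)

C is separable, so gradient descent decouples: p follows -∂C/∂p, q follows -∂C/∂q.
∂C/∂p = -3p(p - 4); at p=-2 this is -36, so p increases.
∂C/∂q = -36(q - 1)(q + 2)(q + 3); at q=0 this is 216, so q decreases.
p converges to its nearest critical value 0 (a local min of the p-part); q converges to -2. The iterate converges to (0, -2).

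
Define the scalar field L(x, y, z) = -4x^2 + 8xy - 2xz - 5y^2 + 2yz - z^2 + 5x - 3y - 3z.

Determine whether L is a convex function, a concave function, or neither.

L is quadratic, so its Hessian is the constant matrix H = [[-8, 8, -2], [8, -10, 2], [-2, 2, -2]].
Leading principal minors: -8, 16, -24.
Signs alternate −, +, − ⇒ H ≺ 0 ⇒ concave.

concave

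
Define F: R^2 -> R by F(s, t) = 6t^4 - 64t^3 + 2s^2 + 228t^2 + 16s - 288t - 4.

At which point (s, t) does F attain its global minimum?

(-4, 1)

F(s,t) separates as P(s) + Q(t) − 4, so its minimum is min P + min Q − 4.
P'(s) = 4s + 16 vanishes at s ∈ {-4}; Q'(t) = 24(t - 4)(t - 3)(t - 1) vanishes at t ∈ {1, 3, 4}.
Local minima of P (where P''>0): P(-4)=-32. Local minima of Q: Q(1)=-118, Q(4)=-64.
So the global minimum of F is P(-4) + Q(1) − 4 = -32 − 118 − 4 = -154, attained at (-4, 1).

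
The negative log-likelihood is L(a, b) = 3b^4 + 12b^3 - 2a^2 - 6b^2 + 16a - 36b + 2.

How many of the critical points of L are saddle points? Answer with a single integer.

2

L separates as a function of a plus a function of b, so ∇L=0 decouples.
∂L/∂a = -4(a - 4) = 0 at a ∈ {4}; ∂L/∂b = 12(b - 1)(b + 1)(b + 3) = 0 at b ∈ {-3, -1, 1}.
The Hessian is diagonal: diag(L_aa, L_bb). Second derivatives: L_aa(4)=-4; L_bb(-3)=96, L_bb(-1)=-48, L_bb(1)=96.
Saddle points occur where the two diagonal entries have opposite signs: (4, -3), (4, 1). Count: 2.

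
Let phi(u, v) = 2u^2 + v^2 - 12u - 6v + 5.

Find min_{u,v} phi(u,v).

phi(u,v) separates as P(u) + Q(v) + 5, so its minimum is min P + min Q + 5.
P'(u) = 4u - 12 vanishes at u ∈ {3}; Q'(v) = 2v - 6 vanishes at v ∈ {3}.
Local minima of P (where P''>0): P(3)=-18. Local minima of Q: Q(3)=-9.
So the global minimum of phi is P(3) + Q(3) + 5 = -18 − 9 + 5 = -22, attained at (3, 3).

-22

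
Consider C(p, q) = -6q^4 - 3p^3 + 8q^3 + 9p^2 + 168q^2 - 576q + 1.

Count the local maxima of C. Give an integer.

2

C separates as a function of p plus a function of q, so ∇C=0 decouples.
∂C/∂p = -9p(p - 2) = 0 at p ∈ {0, 2}; ∂C/∂q = -24(q - 3)(q - 2)(q + 4) = 0 at q ∈ {-4, 2, 3}.
The Hessian is diagonal: diag(C_pp, C_qq). Second derivatives: C_pp(0)=18, C_pp(2)=-18; C_qq(-4)=-1008, C_qq(2)=144, C_qq(3)=-168.
Local maxima occur where both diagonal entries negative: (2, -4), (2, 3). Count: 2.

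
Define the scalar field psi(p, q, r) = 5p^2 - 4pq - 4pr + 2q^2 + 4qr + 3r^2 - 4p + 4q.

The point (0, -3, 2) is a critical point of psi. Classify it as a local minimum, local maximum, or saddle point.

The Hessian is constant: H = [[10, -4, -4], [-4, 4, 4], [-4, 4, 6]].
Leading principal minors: Δ₁ = 10, Δ₂ = 24, Δ₃ = 48.
All leading minors are positive, so H is positive definite: a local minimum.

local minimum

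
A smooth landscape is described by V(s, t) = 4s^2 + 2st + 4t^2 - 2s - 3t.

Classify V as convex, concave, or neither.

V is quadratic, so its Hessian is the constant matrix H = [[8, 2], [2, 8]].
det(H) = 60, tr(H) = 16.
det(H) > 0 and tr(H) > 0, so H is positive definite everywhere: convex.

convex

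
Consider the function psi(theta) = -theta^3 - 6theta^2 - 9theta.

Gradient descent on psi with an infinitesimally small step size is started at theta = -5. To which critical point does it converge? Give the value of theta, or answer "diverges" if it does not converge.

-3

psi'(theta) = -3(theta + 1)(theta + 3), so psi'(-5) = -24.
Gradient descent moves in the -psi' direction, i.e. theta is increasing.
The nearest critical point in that direction is theta = -3, where psi'' = 6 > 0 (a local minimum). The iterate converges there.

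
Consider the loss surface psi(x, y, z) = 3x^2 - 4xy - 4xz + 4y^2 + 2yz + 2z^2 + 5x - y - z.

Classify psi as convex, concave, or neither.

convex

psi is quadratic, so its Hessian is the constant matrix H = [[6, -4, -4], [-4, 8, 2], [-4, 2, 4]].
Leading principal minors: 6, 32, 40.
All positive ⇒ H ≻ 0 ⇒ convex.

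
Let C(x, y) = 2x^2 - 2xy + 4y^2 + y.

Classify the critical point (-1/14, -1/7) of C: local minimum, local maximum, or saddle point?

local minimum

The Hessian of C is constant: H = [[4, -2], [-2, 8]].
det(H) = 4·8 − (-2)² = 28.
det(H) > 0 and tr(H) = 12 > 0, so H is positive definite and the point is a local minimum.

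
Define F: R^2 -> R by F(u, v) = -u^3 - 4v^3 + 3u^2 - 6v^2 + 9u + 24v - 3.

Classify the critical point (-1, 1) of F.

saddle point

The mixed partial ∂²F/∂u∂v is 0, so the Hessian at any point is diag(F_uu, F_vv) = diag(6(-u + 1), -12(2v + 1)).
At (-1, 1): H = diag(12, -36).
The eigenvalues have opposite signs, so H is indefinite: a saddle point.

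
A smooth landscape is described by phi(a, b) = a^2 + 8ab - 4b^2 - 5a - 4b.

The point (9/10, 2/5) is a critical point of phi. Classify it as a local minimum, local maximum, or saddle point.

The Hessian of phi is constant: H = [[2, 8], [8, -8]].
det(H) = 2·(-8) − 8² = -80.
Since det(H) < 0, H is indefinite and the critical point is a saddle point.

saddle point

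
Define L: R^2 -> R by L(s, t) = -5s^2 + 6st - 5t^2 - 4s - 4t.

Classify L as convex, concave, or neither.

L is quadratic, so its Hessian is the constant matrix H = [[-10, 6], [6, -10]].
det(H) = 64, tr(H) = -20.
det(H) > 0 and tr(H) < 0, so H is negative definite everywhere: concave.

concave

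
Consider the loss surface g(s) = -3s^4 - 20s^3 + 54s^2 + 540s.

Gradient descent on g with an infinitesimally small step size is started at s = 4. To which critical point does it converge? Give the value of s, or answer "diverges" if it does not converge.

g'(s) = -12(s - 3)(s + 3)(s + 5), so g'(4) = -756.
Gradient descent moves in the -g' direction, i.e. s is increasing.
There is no critical point above s=4, and g' keeps the same sign, so the iterate runs off to +∞.

diverges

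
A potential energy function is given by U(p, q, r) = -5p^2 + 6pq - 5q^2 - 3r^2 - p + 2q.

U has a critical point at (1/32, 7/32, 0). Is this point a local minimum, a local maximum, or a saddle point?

The Hessian is constant: H = [[-10, 6, 0], [6, -10, 0], [0, 0, -6]].
Leading principal minors: Δ₁ = -10, Δ₂ = 64, Δ₃ = -384.
The minors alternate sign starting negative (−, +, −), so H is negative definite: a local maximum.

local maximum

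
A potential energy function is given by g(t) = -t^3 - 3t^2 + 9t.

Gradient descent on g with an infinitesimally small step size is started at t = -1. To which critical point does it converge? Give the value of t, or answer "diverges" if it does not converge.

-3

g'(t) = -3(t - 1)(t + 3), so g'(-1) = 12.
Gradient descent moves in the -g' direction, i.e. t is decreasing.
The nearest critical point in that direction is t = -3, where g'' = 12 > 0 (a local minimum). The iterate converges there.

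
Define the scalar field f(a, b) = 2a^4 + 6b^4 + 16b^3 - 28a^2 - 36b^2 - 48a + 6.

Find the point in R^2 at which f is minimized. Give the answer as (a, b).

(3, -3)

f(a,b) separates as P(a) + Q(b) + 6, so its minimum is min P + min Q + 6.
P'(a) = 8(a - 3)(a + 1)(a + 2) vanishes at a ∈ {-2, -1, 3}; Q'(b) = 24b(b - 1)(b + 3) vanishes at b ∈ {-3, 0, 1}.
Local minima of P (where P''>0): P(-2)=16, P(3)=-234. Local minima of Q: Q(-3)=-270, Q(1)=-14.
So the global minimum of f is P(3) + Q(-3) + 6 = -234 − 270 + 6 = -498, attained at (3, -3).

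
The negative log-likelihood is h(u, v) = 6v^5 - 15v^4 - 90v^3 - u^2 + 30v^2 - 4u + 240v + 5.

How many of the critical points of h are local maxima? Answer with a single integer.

2

h separates as a function of u plus a function of v, so ∇h=0 decouples.
∂h/∂u = -2(u + 2) = 0 at u ∈ {-2}; ∂h/∂v = 30(v - 4)(v - 1)(v + 1)(v + 2) = 0 at v ∈ {-2, -1, 1, 4}.
The Hessian is diagonal: diag(h_uu, h_vv). Second derivatives: h_uu(-2)=-2; h_vv(-2)=-540, h_vv(-1)=300, h_vv(1)=-540, h_vv(4)=2700.
Local maxima occur where both diagonal entries negative: (-2, -2), (-2, 1). Count: 2.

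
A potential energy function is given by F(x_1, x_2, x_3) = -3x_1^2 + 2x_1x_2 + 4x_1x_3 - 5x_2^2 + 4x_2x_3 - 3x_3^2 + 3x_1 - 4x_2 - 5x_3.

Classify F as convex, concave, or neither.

concave

F is quadratic, so its Hessian is the constant matrix H = [[-6, 2, 4], [2, -10, 4], [4, 4, -6]].
Leading principal minors: -6, 56, -16.
Signs alternate −, +, − ⇒ H ≺ 0 ⇒ concave.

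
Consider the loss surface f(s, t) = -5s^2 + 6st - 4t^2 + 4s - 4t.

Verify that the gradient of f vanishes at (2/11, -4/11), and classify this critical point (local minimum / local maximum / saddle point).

∇f = (-10s + 6t + 4, 6s - 8t - 4); substituting (2/11, -4/11) gives ∇f = (0, 0), so (2/11, -4/11) is indeed a critical point.
The Hessian of f is constant: H = [[-10, 6], [6, -8]].
det(H) = (-10)·(-8) − 6² = 44.
det(H) > 0 and tr(H) = -18 < 0, so H is negative definite and the point is a local maximum.

local maximum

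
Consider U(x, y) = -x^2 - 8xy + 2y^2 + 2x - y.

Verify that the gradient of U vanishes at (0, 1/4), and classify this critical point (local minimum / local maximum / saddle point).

∇U = (-2x - 8y + 2, -8x + 4y - 1); substituting (0, 1/4) gives ∇U = (0, 0), so (0, 1/4) is indeed a critical point.
The Hessian of U is constant: H = [[-2, -8], [-8, 4]].
det(H) = (-2)·4 − (-8)² = -72.
Since det(H) < 0, H is indefinite and the critical point is a saddle point.

saddle point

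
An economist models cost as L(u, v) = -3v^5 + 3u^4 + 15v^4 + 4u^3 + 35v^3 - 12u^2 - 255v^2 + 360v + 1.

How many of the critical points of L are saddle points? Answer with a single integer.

6

L separates as a function of u plus a function of v, so ∇L=0 decouples.
∂L/∂u = 12u(u - 1)(u + 2) = 0 at u ∈ {-2, 0, 1}; ∂L/∂v = -15(v - 4)(v - 2)(v - 1)(v + 3) = 0 at v ∈ {-3, 1, 2, 4}.
The Hessian is diagonal: diag(L_uu, L_vv). Second derivatives: L_uu(-2)=72, L_uu(0)=-24, L_uu(1)=36; L_vv(-3)=2100, L_vv(1)=-180, L_vv(2)=150, L_vv(4)=-630.
Saddle points occur where the two diagonal entries have opposite signs: (-2, 1), (-2, 4), (0, -3), (0, 2), (1, 1), (1, 4). Count: 6.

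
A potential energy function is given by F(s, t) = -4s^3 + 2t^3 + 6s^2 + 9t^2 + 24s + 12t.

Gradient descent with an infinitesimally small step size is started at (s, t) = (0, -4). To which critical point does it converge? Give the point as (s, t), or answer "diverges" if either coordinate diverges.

diverges

F is separable, so gradient descent decouples: s follows -∂F/∂s, t follows -∂F/∂t.
∂F/∂s = -12(s - 2)(s + 1); at s=0 this is 24, so s decreases.
∂F/∂t = 6(t + 1)(t + 2); at t=-4 this is 36, so t decreases.
The t-coordinate has no critical point in that direction and runs off to infinity.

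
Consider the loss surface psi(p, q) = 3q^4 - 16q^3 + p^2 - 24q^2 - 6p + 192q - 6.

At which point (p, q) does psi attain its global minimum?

(3, -2)

psi(p,q) separates as A(p) + B(q) − 6, so its minimum is min A + min B − 6.
A'(p) = 2p - 6 vanishes at p ∈ {3}; B'(q) = 12(q - 4)(q - 2)(q + 2) vanishes at q ∈ {-2, 2, 4}.
Local minima of A (where A''>0): A(3)=-9. Local minima of B: B(-2)=-304, B(4)=128.
So the global minimum of psi is A(3) + B(-2) − 6 = -9 − 304 − 6 = -319, attained at (3, -2).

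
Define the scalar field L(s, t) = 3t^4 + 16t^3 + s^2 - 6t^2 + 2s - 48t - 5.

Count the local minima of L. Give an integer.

L separates as a function of s plus a function of t, so ∇L=0 decouples.
∂L/∂s = 2(s + 1) = 0 at s ∈ {-1}; ∂L/∂t = 12(t - 1)(t + 1)(t + 4) = 0 at t ∈ {-4, -1, 1}.
The Hessian is diagonal: diag(L_ss, L_tt). Second derivatives: L_ss(-1)=2; L_tt(-4)=180, L_tt(-1)=-72, L_tt(1)=120.
Local minima occur where both diagonal entries positive: (-1, -4), (-1, 1). Count: 2.

2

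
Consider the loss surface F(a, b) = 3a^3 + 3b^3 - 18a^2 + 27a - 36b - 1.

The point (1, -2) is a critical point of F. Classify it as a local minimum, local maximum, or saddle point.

local maximum

The mixed partial ∂²F/∂a∂b is 0, so the Hessian at any point is diag(F_aa, F_bb) = diag(18(a - 2), 18b).
At (1, -2): H = diag(-18, -36).
Both eigenvalues are negative, so H is negative definite: a local maximum.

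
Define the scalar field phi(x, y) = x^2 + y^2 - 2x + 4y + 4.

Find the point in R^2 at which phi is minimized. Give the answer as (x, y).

(1, -2)

phi(x,y) separates as P(x) + Q(y) + 4, so its minimum is min P + min Q + 4.
P'(x) = 2x - 2 vanishes at x ∈ {1}; Q'(y) = 2y + 4 vanishes at y ∈ {-2}.
Local minima of P (where P''>0): P(1)=-1. Local minima of Q: Q(-2)=-4.
So the global minimum of phi is P(1) + Q(-2) + 4 = -1 − 4 + 4 = -1, attained at (1, -2).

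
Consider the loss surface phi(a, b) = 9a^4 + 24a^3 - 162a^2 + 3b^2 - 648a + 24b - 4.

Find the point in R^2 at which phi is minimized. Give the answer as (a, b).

(3, -4)

phi(a,b) separates as P(a) + Q(b) − 4, so its minimum is min P + min Q − 4.
P'(a) = 36(a - 3)(a + 2)(a + 3) vanishes at a ∈ {-3, -2, 3}; Q'(b) = 6b + 24 vanishes at b ∈ {-4}.
Local minima of P (where P''>0): P(-3)=567, P(3)=-2025. Local minima of Q: Q(-4)=-48.
So the global minimum of phi is P(3) + Q(-4) − 4 = -2025 − 48 − 4 = -2077, attained at (3, -4).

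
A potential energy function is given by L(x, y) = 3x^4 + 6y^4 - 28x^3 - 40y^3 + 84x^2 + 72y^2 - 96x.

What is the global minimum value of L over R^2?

L(x,y) separates as P(x) + Q(y), so its minimum is min P + min Q.
P'(x) = 12(x - 4)(x - 2)(x - 1) vanishes at x ∈ {1, 2, 4}; Q'(y) = 24y(y - 3)(y - 2) vanishes at y ∈ {0, 2, 3}.
Local minima of P (where P''>0): P(1)=-37, P(4)=-64. Local minima of Q: Q(0)=0, Q(3)=54.
So the global minimum of L is P(4) + Q(0) = -64 + 0 = -64, attained at (4, 0).

-64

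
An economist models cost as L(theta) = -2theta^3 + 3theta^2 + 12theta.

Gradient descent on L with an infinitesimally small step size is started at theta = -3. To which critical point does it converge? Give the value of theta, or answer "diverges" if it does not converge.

L'(theta) = -6(theta - 2)(theta + 1), so L'(-3) = -60.
Gradient descent moves in the -L' direction, i.e. theta is increasing.
The nearest critical point in that direction is theta = -1, where L'' = 18 > 0 (a local minimum). The iterate converges there.

-1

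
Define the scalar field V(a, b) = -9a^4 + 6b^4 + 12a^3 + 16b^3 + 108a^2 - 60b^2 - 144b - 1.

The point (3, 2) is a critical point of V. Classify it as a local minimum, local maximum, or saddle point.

saddle point

The mixed partial ∂²V/∂a∂b is 0, so the Hessian at any point is diag(V_aa, V_bb) = diag(36(-3a^2 + 2a + 6), 24(3b^2 + 4b - 5)).
At (3, 2): H = diag(-540, 360).
The eigenvalues have opposite signs, so H is indefinite: a saddle point.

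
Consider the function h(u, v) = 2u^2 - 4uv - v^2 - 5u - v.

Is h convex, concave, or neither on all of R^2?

neither

h is quadratic, so its Hessian is the constant matrix H = [[4, -4], [-4, -2]].
det(H) = -24, tr(H) = 2.
det(H) < 0, so H is indefinite: neither convex nor concave.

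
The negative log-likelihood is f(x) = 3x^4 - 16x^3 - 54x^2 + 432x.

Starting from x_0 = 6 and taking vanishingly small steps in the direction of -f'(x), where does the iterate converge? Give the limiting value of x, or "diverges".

f'(x) = 12(x - 4)(x - 3)(x + 3), so f'(6) = 648.
Gradient descent moves in the -f' direction, i.e. x is decreasing.
The nearest critical point in that direction is x = 4, where f'' = 84 > 0 (a local minimum). The iterate converges there.

4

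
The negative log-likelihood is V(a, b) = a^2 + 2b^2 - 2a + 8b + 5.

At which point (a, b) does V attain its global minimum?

(1, -2)

V(a,b) separates as P(a) + Q(b) + 5, so its minimum is min P + min Q + 5.
P'(a) = 2a - 2 vanishes at a ∈ {1}; Q'(b) = 4b + 8 vanishes at b ∈ {-2}.
Local minima of P (where P''>0): P(1)=-1. Local minima of Q: Q(-2)=-8.
So the global minimum of V is P(1) + Q(-2) + 5 = -1 − 8 + 5 = -4, attained at (1, -2).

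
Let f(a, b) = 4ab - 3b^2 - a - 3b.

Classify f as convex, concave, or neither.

f is quadratic, so its Hessian is the constant matrix H = [[0, 4], [4, -6]].
det(H) = -16, tr(H) = -6.
det(H) < 0, so H is indefinite: neither convex nor concave.

neither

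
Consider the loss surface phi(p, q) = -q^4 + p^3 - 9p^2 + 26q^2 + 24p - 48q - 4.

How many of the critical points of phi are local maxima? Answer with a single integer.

2

phi separates as a function of p plus a function of q, so ∇phi=0 decouples.
∂phi/∂p = 3(p - 4)(p - 2) = 0 at p ∈ {2, 4}; ∂phi/∂q = -4(q - 3)(q - 1)(q + 4) = 0 at q ∈ {-4, 1, 3}.
The Hessian is diagonal: diag(phi_pp, phi_qq). Second derivatives: phi_pp(2)=-6, phi_pp(4)=6; phi_qq(-4)=-140, phi_qq(1)=40, phi_qq(3)=-56.
Local maxima occur where both diagonal entries negative: (2, -4), (2, 3). Count: 2.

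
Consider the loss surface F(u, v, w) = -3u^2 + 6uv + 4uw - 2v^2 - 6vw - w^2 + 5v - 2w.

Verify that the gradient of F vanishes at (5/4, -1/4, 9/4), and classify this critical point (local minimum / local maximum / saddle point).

∇F = (-6u + 6v + 4w, 6u - 4v - 6w + 5, 4u - 6v - 2w - 2); substituting (5/4, -1/4, 9/4) gives ∇F = (0, 0, 0), so (5/4, -1/4, 9/4) is indeed a critical point.
The Hessian is constant: H = [[-6, 6, 4], [6, -4, -6], [4, -6, -2]].
Leading principal minors: Δ₁ = -6, Δ₂ = -12, Δ₃ = 16.
The minors fit neither the all-positive nor the alternating-sign pattern, so H is indefinite: a saddle point.

saddle point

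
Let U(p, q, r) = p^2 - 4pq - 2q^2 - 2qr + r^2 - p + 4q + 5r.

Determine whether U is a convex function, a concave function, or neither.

U is quadratic, so its Hessian is the constant matrix H = [[2, -4, 0], [-4, -4, -2], [0, -2, 2]].
Leading principal minors: 2, -24, -56.
Neither pattern holds ⇒ H is indefinite ⇒ neither convex nor concave.

neither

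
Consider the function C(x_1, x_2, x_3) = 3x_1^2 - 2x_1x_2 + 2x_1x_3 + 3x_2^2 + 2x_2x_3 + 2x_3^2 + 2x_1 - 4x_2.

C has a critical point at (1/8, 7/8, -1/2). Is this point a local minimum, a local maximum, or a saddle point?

The Hessian is constant: H = [[6, -2, 2], [-2, 6, 2], [2, 2, 4]].
Leading principal minors: Δ₁ = 6, Δ₂ = 32, Δ₃ = 64.
All leading minors are positive, so H is positive definite: a local minimum.

local minimum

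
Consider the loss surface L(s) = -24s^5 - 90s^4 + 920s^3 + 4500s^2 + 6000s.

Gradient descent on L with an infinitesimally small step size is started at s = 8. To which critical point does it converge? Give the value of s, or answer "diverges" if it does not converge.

diverges

L'(s) = -120(s - 5)(s + 1)(s + 2)(s + 5), so L'(8) = -421200.
Gradient descent moves in the -L' direction, i.e. s is increasing.
There is no critical point above s=8, and L' keeps the same sign, so the iterate runs off to +∞.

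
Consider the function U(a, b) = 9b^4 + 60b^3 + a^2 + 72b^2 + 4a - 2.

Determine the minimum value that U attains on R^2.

U(a,b) separates as P(a) + Q(b) − 2, so its minimum is min P + min Q − 2.
P'(a) = 2a + 4 vanishes at a ∈ {-2}; Q'(b) = 36b(b + 1)(b + 4) vanishes at b ∈ {-4, -1, 0}.
Local minima of P (where P''>0): P(-2)=-4. Local minima of Q: Q(-4)=-384, Q(0)=0.
So the global minimum of U is P(-2) + Q(-4) − 2 = -4 − 384 − 2 = -390, attained at (-2, -4).

-390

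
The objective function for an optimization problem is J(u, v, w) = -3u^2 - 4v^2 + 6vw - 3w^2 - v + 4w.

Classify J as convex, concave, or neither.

J is quadratic, so its Hessian is the constant matrix H = [[-6, 0, 0], [0, -8, 6], [0, 6, -6]].
Leading principal minors: -6, 48, -72.
Signs alternate −, +, − ⇒ H ≺ 0 ⇒ concave.

concave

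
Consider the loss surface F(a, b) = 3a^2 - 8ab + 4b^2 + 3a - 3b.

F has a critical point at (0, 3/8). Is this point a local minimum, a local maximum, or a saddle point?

saddle point

The Hessian of F is constant: H = [[6, -8], [-8, 8]].
det(H) = 6·8 − (-8)² = -16.
Since det(H) < 0, H is indefinite and the critical point is a saddle point.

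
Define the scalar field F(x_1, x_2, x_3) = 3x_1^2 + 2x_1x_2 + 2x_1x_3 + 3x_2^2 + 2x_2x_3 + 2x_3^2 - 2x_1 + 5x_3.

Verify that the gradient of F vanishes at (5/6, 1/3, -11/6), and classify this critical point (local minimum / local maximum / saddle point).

local minimum

∇F = (6x_1 + 2x_2 + 2x_3 - 2, 2x_1 + 6x_2 + 2x_3, 2x_1 + 2x_2 + 4x_3 + 5); substituting (5/6, 1/3, -11/6) gives ∇F = (0, 0, 0), so (5/6, 1/3, -11/6) is indeed a critical point.
The Hessian is constant: H = [[6, 2, 2], [2, 6, 2], [2, 2, 4]].
Leading principal minors: Δ₁ = 6, Δ₂ = 32, Δ₃ = 96.
All leading minors are positive, so H is positive definite: a local minimum.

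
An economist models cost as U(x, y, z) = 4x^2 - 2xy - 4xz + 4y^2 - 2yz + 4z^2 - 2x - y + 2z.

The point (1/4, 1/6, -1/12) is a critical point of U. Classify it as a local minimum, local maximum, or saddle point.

The Hessian is constant: H = [[8, -2, -4], [-2, 8, -2], [-4, -2, 8]].
Leading principal minors: Δ₁ = 8, Δ₂ = 60, Δ₃ = 288.
All leading minors are positive, so H is positive definite: a local minimum.

local minimum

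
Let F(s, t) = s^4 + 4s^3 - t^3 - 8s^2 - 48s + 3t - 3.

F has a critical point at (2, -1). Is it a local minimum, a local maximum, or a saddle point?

The mixed partial ∂²F/∂s∂t is 0, so the Hessian at any point is diag(F_ss, F_tt) = diag(4(3s^2 + 6s - 4), -6t).
At (2, -1): H = diag(80, 6).
Both eigenvalues are positive, so H is positive definite: a local minimum.

local minimum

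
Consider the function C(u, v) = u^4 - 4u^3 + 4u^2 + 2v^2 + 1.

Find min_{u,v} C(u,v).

1

C(u,v) separates as P(u) + Q(v) + 1, so its minimum is min P + min Q + 1.
P'(u) = 4u(u - 2)(u - 1) vanishes at u ∈ {0, 1, 2}; Q'(v) = 4v vanishes at v ∈ {0}.
Local minima of P (where P''>0): P(0)=0, P(2)=0. Local minima of Q: Q(0)=0.
So the global minimum of C is P(0) + Q(0) + 1 = 0 + 0 + 1 = 1, attained at (0, 0).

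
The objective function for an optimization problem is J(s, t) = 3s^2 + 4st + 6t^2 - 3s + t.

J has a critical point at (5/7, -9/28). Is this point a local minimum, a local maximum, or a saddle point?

local minimum

The Hessian of J is constant: H = [[6, 4], [4, 12]].
det(H) = 6·12 − 4² = 56.
det(H) > 0 and tr(H) = 18 > 0, so H is positive definite and the point is a local minimum.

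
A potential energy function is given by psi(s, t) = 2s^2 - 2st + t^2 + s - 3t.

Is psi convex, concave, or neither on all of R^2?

convex

psi is quadratic, so its Hessian is the constant matrix H = [[4, -2], [-2, 2]].
det(H) = 4, tr(H) = 6.
det(H) > 0 and tr(H) > 0, so H is positive definite everywhere: convex.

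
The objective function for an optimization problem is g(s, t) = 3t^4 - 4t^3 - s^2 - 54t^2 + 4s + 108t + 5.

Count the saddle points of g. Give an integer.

2

g separates as a function of s plus a function of t, so ∇g=0 decouples.
∂g/∂s = -2(s - 2) = 0 at s ∈ {2}; ∂g/∂t = 12(t - 3)(t - 1)(t + 3) = 0 at t ∈ {-3, 1, 3}.
The Hessian is diagonal: diag(g_ss, g_tt). Second derivatives: g_ss(2)=-2; g_tt(-3)=288, g_tt(1)=-96, g_tt(3)=144.
Saddle points occur where the two diagonal entries have opposite signs: (2, -3), (2, 3). Count: 2.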